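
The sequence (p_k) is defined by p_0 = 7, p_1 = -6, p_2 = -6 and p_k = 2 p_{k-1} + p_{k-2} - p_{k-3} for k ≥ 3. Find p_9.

p_3 = 2*(-6) + (-6) - 7 = -25
p_4 = 2*(-25) + (-6) - (-6) = -50
p_5 = 2*(-50) + (-25) - (-6) = -119
p_6 = 2*(-119) + (-50) - (-25) = -263
p_7 = 2*(-263) + (-119) - (-50) = -595
p_8 = 2*(-595) + (-263) - (-119) = -1334
p_9 = 2*(-1334) + (-595) - (-263) = -3000

-3000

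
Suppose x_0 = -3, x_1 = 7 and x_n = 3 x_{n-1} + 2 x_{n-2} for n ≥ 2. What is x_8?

x_2 = 3·7 + 2·(-3) = 15
x_3 = 3·15 + 2·7 = 59
x_4 = 3·59 + 2·15 = 207
x_5 = 3·207 + 2·59 = 739
x_6 = 3·739 + 2·207 = 2631
x_7 = 3·2631 + 2·739 = 9371
x_8 = 3·9371 + 2·2631 = 33375

33375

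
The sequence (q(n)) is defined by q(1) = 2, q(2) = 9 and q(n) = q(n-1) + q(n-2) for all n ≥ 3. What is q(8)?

q(3) = 9 + 2 = 11
q(4) = 11 + 9 = 20
q(5) = 20 + 11 = 31
q(6) = 31 + 20 = 51
q(7) = 51 + 31 = 82
q(8) = 82 + 51 = 133

133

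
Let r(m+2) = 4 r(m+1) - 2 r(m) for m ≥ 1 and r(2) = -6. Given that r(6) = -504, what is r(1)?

-5

Let r(1) = z.
r(3) = -24 - 2z
r(4) = -84 - 8z
r(5) = -288 - 28z
r(6) = -984 - 96z
So -984 - 96z = -504, giving z = -5.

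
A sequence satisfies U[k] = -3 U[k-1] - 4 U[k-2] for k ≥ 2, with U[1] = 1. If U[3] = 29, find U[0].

Let U[0] = x.
U[2] = -3 - 4x
U[3] = 5 + 12x
So 5 + 12x = 29, giving x = 2.

2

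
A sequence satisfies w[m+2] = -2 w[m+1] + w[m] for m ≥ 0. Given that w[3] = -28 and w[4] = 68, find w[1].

-4

Rearranging, w[m-2] = w[m] + 2 w[m-1].
w[2] = 68 + 2*(-28) = 12
w[1] = -28 + 2*12 = -4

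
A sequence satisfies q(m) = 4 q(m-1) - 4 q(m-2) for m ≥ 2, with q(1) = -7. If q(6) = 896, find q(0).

-7

Let q(0) = w.
q(2) = -28 - 4w
q(3) = -84 - 16w
q(4) = -224 - 48w
q(5) = -560 - 128w
q(6) = -1344 - 320w
So -1344 - 320w = 896, giving w = -7.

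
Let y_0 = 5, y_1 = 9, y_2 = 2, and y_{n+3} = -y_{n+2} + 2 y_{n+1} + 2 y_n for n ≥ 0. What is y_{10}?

y_3 = -2 + 2*9 + 2*5 = 26
y_4 = -26 + 2*2 + 2*9 = -4
y_5 = -(-4) + 2*26 + 2*2 = 60
y_6 = -60 + 2*(-4) + 2*26 = -16
y_7 = -(-16) + 2*60 + 2*(-4) = 128
y_8 = -128 + 2*(-16) + 2*60 = -40
y_9 = -(-40) + 2*128 + 2*(-16) = 264
y_{10} = -264 + 2*(-40) + 2*128 = -88

-88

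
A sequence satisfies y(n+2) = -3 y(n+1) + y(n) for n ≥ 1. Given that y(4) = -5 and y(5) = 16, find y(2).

Rearranging, y(n-2) = y(n) + 3 y(n-1).
y(3) = 16 + 3*(-5) = 1
y(2) = -5 + 3*1 = -2

-2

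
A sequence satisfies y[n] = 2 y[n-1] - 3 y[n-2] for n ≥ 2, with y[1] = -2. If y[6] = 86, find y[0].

Let y[0] = x.
y[2] = -4 - 3x
y[3] = -2 - 6x
y[4] = 8 - 3x
y[5] = 22 + 12x
y[6] = 20 + 33x
So 20 + 33x = 86, giving x = 2.

2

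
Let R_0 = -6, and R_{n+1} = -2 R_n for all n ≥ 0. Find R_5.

192

R_1 = -2·(-6) = 12
R_2 = -2·12 = -24
R_3 = -2·(-24) = 48
R_4 = -2·48 = -96
R_5 = -2·(-96) = 192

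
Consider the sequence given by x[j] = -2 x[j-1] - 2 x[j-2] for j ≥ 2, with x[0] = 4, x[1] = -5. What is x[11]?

x[2] = -2(-5) - 2(4) = 2
x[3] = -2(2) - 2(-5) = 6
x[4] = -2(6) - 2(2) = -16
x[5] = -2(-16) - 2(6) = 20
x[6] = -2(20) - 2(-16) = -8
x[7] = -2(-8) - 2(20) = -24
x[8] = -2(-24) - 2(-8) = 64
x[9] = -2(64) - 2(-24) = -80
x[10] = -2(-80) - 2(64) = 32
x[11] = -2(32) - 2(-80) = 96

96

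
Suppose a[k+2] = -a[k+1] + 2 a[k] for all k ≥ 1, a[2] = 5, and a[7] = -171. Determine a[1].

Let a[1] = x.
a[3] = -5 + 2x
a[4] = 15 - 2x
a[5] = -25 + 6x
a[6] = 55 - 10x
a[7] = -105 + 22x
So -105 + 22x = -171, giving x = -3.

-3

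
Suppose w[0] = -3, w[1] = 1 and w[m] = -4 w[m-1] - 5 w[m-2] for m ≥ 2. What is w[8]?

-99

w[2] = -4·1 - 5·(-3) = 11
w[3] = -4·11 - 5·1 = -49
w[4] = -4·(-49) - 5·11 = 141
w[5] = -4·141 - 5·(-49) = -319
w[6] = -4·(-319) - 5·141 = 571
w[7] = -4·571 - 5·(-319) = -689
w[8] = -4·(-689) - 5·571 = -99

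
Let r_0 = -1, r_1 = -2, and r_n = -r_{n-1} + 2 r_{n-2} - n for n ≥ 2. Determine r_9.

r_2 = -(-2) + 2*(-1) - 2 = -2
r_3 = -(-2) + 2*(-2) - 3 = -5
r_4 = -(-5) + 2*(-2) - 4 = -3
r_5 = -(-3) + 2*(-5) - 5 = -12
r_6 = -(-12) + 2*(-3) - 6 = 0
r_7 = -0 + 2*(-12) - 7 = -31
r_8 = -(-31) + 2*0 - 8 = 23
r_9 = -23 + 2*(-31) - 9 = -94

-94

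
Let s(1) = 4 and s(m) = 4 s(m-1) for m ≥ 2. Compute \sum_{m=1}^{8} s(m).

s(2) = 4·4 = 16
s(3) = 4·16 = 64
s(4) = 4·64 = 256
s(5) = 4·256 = 1024
s(6) = 4·1024 = 4096
s(7) = 4·4096 = 16384
s(8) = 4·16384 = 65536
Sum = 4 + 16 + 64 + 256 + 1024 + 4096 + 16384 + 65536 = 87380

87380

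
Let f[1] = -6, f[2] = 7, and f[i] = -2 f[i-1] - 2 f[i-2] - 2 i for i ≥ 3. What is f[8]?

f[3] = -2(7) - 2(-6) - 6 = -8
f[4] = -2(-8) - 2(7) - 8 = -6
f[5] = -2(-6) - 2(-8) - 10 = 18
f[6] = -2(18) - 2(-6) - 12 = -36
f[7] = -2(-36) - 2(18) - 14 = 22
f[8] = -2(22) - 2(-36) - 16 = 12

12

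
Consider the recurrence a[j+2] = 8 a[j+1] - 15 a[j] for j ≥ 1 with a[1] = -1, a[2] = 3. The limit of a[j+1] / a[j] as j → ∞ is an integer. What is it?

The characteristic equation is r^2 - 8r + 15 = 0, which factors as (r - 5)(r - 3) = 0.
So the roots are 5 and 3. Since |5| > |3| and the coefficient of 5^j is non-zero, the ratio tends to 5.

5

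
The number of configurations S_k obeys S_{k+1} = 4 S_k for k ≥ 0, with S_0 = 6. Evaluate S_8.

393216

S_1 = 4(6) = 24
S_2 = 4(24) = 96
S_3 = 4(96) = 384
S_4 = 4(384) = 1536
S_5 = 4(1536) = 6144
S_6 = 4(6144) = 24576
S_7 = 4(24576) = 98304
S_8 = 4(98304) = 393216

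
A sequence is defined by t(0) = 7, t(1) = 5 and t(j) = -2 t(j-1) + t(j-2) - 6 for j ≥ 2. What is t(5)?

t(2) = -2(5) + 7 - 6 = -9
t(3) = -2(-9) + 5 - 6 = 17
t(4) = -2(17) + (-9) - 6 = -49
t(5) = -2(-49) + 17 - 6 = 109

109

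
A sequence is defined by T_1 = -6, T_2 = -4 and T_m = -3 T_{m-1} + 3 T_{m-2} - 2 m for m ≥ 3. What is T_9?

T_3 = -3·(-4) + 3·(-6) - 6 = -12
T_4 = -3·(-12) + 3·(-4) - 8 = 16
T_5 = -3·16 + 3·(-12) - 10 = -94
T_6 = -3·(-94) + 3·16 - 12 = 318
T_7 = -3·318 + 3·(-94) - 14 = -1250
T_8 = -3·(-1250) + 3·318 - 16 = 4688
T_9 = -3·4688 + 3·(-1250) - 18 = -17832

-17832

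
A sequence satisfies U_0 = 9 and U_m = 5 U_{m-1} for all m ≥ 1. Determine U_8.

U_1 = 5*9 = 45
U_2 = 5*45 = 225
U_3 = 5*225 = 1125
U_4 = 5*1125 = 5625
U_5 = 5*5625 = 28125
U_6 = 5*28125 = 140625
U_7 = 5*140625 = 703125
U_8 = 5*703125 = 3515625

3515625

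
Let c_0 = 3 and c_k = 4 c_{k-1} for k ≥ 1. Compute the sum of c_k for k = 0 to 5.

4095

c_1 = 4(3) = 12
c_2 = 4(12) = 48
c_3 = 4(48) = 192
c_4 = 4(192) = 768
c_5 = 4(768) = 3072
Sum = 3 + 12 + 48 + 192 + 768 + 3072 = 4095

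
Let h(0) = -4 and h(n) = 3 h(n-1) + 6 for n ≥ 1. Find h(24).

The fixed point is 6/(1 - 3) = -3, so h(n) + 3 = 3(h(n-1) + 3).
Hence h(n) = -1·3^n - 3.
h(24) = -1·3^{24} - 3 = -1·282429536481 - 3 = -282429536484.

-282429536484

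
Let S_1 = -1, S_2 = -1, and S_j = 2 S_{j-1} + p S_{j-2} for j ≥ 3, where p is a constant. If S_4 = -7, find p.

S_3 = -2 - p
S_4 = -4 - 3p
So -4 - 3p = -7, giving p = 1.

1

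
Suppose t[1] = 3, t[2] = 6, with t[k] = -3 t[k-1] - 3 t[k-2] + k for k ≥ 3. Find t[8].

t[3] = -3·6 - 3·3 + 3 = -24
t[4] = -3·(-24) - 3·6 + 4 = 58
t[5] = -3·58 - 3·(-24) + 5 = -97
t[6] = -3·(-97) - 3·58 + 6 = 123
t[7] = -3·123 - 3·(-97) + 7 = -71
t[8] = -3·(-71) - 3·123 + 8 = -148

-148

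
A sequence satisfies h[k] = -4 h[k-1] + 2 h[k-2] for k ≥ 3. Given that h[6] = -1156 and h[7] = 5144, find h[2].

Rearranging, h[k-2] = (h[k] + 4 h[k-1]) / 2.
h[5] = (5144 + 4*(-1156)) / 2 = 520/2 = 260
h[4] = (-1156 + 4*260) / 2 = -116/2 = -58
h[3] = (260 + 4*(-58)) / 2 = 28/2 = 14
h[2] = (-58 + 4*14) / 2 = -2/2 = -1

-1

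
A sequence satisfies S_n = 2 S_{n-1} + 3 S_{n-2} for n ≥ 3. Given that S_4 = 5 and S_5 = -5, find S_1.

-5

Rearranging, S_{n-2} = (S_n - 2 S_{n-1}) / 3.
S_3 = (-5 - 2·5) / 3 = -15/3 = -5
S_2 = (5 - 2·(-5)) / 3 = 15/3 = 5
S_1 = (-5 - 2·5) / 3 = -15/3 = -5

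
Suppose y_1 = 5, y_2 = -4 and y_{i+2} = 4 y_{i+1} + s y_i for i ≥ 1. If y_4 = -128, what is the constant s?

y_3 = -16 + 5s
y_4 = -64 + 16s
So -64 + 16s = -128, giving s = -4.

-4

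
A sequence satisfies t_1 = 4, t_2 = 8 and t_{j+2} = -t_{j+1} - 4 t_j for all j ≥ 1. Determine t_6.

-72

t_3 = -8 - 4(4) = -24
t_4 = -(-24) - 4(8) = -8
t_5 = -(-8) - 4(-24) = 104
t_6 = -104 - 4(-8) = -72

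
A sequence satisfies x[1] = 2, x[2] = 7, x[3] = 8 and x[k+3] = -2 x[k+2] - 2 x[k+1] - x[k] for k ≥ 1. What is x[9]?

x[4] = -2(8) - 2(7) - 2 = -32
x[5] = -2(-32) - 2(8) - 7 = 41
x[6] = -2(41) - 2(-32) - 8 = -26
x[7] = -2(-26) - 2(41) - (-32) = 2
x[8] = -2(2) - 2(-26) - 41 = 7
x[9] = -2(7) - 2(2) - (-26) = 8

8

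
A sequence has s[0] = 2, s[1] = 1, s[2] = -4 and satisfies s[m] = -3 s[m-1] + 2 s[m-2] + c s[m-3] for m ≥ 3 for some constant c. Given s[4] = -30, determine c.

s[3] = 14 + 2c
s[4] = -50 - 5c
So -50 - 5c = -30, giving c = -4.

-4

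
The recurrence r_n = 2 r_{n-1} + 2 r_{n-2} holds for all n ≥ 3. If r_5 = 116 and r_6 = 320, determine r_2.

8

Rearranging, r_{n-2} = (r_n - 2 r_{n-1}) / 2.
r_4 = (320 - 2*116) / 2 = 88/2 = 44
r_3 = (116 - 2*44) / 2 = 28/2 = 14
r_2 = (44 - 2*14) / 2 = 16/2 = 8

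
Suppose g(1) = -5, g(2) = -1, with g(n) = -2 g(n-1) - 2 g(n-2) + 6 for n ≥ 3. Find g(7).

-66

g(3) = -2(-1) - 2(-5) + 6 = 18
g(4) = -2(18) - 2(-1) + 6 = -28
g(5) = -2(-28) - 2(18) + 6 = 26
g(6) = -2(26) - 2(-28) + 6 = 10
g(7) = -2(10) - 2(26) + 6 = -66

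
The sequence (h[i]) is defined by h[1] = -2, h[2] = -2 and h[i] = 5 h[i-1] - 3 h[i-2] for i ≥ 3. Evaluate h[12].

-1571864

h[3] = 5*(-2) - 3*(-2) = -4
h[4] = 5*(-4) - 3*(-2) = -14
h[5] = 5*(-14) - 3*(-4) = -58
h[6] = 5*(-58) - 3*(-14) = -248
h[7] = 5*(-248) - 3*(-58) = -1066
h[8] = 5*(-1066) - 3*(-248) = -4586
h[9] = 5*(-4586) - 3*(-1066) = -19732
h[10] = 5*(-19732) - 3*(-4586) = -84902
h[11] = 5*(-84902) - 3*(-19732) = -365314
h[12] = 5*(-365314) - 3*(-84902) = -1571864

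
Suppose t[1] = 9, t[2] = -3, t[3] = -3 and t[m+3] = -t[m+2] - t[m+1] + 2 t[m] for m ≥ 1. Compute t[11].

t[4] = -(-3) - (-3) + 2(9) = 24
t[5] = -24 - (-3) + 2(-3) = -27
t[6] = -(-27) - 24 + 2(-3) = -3
t[7] = -(-3) - (-27) + 2(24) = 78
t[8] = -78 - (-3) + 2(-27) = -129
t[9] = -(-129) - 78 + 2(-3) = 45
t[10] = -45 - (-129) + 2(78) = 240
t[11] = -240 - 45 + 2(-129) = -543

-543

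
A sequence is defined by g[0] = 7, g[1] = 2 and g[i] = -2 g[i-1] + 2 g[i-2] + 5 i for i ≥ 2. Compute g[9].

g[2] = -2*2 + 2*7 + 10 = 20
g[3] = -2*20 + 2*2 + 15 = -21
g[4] = -2*(-21) + 2*20 + 20 = 102
g[5] = -2*102 + 2*(-21) + 25 = -221
g[6] = -2*(-221) + 2*102 + 30 = 676
g[7] = -2*676 + 2*(-221) + 35 = -1759
g[8] = -2*(-1759) + 2*676 + 40 = 4910
g[9] = -2*4910 + 2*(-1759) + 45 = -13293

-13293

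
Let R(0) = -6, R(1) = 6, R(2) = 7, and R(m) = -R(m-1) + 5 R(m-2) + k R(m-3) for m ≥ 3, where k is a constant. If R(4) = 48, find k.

R(3) = 23 - 6k
R(4) = 12 + 12k
So 12 + 12k = 48, giving k = 3.

3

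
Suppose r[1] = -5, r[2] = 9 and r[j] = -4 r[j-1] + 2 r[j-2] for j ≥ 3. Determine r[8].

r[3] = -4(9) + 2(-5) = -46
r[4] = -4(-46) + 2(9) = 202
r[5] = -4(202) + 2(-46) = -900
r[6] = -4(-900) + 2(202) = 4004
r[7] = -4(4004) + 2(-900) = -17816
r[8] = -4(-17816) + 2(4004) = 79272

79272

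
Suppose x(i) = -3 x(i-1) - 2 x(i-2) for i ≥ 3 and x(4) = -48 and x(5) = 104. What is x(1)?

-1

Rearranging, x(i-2) = (x(i) + 3 x(i-1)) / -2.
x(3) = (104 + 3*(-48)) / -2 = -40/-2 = 20
x(2) = (-48 + 3*20) / -2 = 12/-2 = -6
x(1) = (20 + 3*(-6)) / -2 = 2/-2 = -1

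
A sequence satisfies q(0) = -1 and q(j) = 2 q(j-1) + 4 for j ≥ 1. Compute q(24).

50331644

The fixed point is 4/(1 - 2) = -4, so q(j) + 4 = 2(q(j-1) + 4).
Hence q(j) = 3·2^j - 4.
q(24) = 3·2^{24} - 4 = 3·16777216 - 4 = 50331644.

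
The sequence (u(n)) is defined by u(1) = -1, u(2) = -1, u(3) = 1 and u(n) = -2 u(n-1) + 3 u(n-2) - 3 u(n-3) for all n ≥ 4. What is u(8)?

u(4) = -2·1 + 3·(-1) - 3·(-1) = -2
u(5) = -2·(-2) + 3·1 - 3·(-1) = 10
u(6) = -2·10 + 3·(-2) - 3·1 = -29
u(7) = -2·(-29) + 3·10 - 3·(-2) = 94
u(8) = -2·94 + 3·(-29) - 3·10 = -305

-305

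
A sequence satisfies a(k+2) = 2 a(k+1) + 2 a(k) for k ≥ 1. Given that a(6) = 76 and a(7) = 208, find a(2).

1

Rearranging, a(k-2) = (a(k) - 2 a(k-1)) / 2.
a(5) = (208 - 2(76)) / 2 = 56/2 = 28
a(4) = (76 - 2(28)) / 2 = 20/2 = 10
a(3) = (28 - 2(10)) / 2 = 8/2 = 4
a(2) = (10 - 2(4)) / 2 = 2/2 = 1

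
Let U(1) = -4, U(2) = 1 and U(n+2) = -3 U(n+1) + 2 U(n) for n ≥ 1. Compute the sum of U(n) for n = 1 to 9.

-15922

U(3) = -3·1 + 2·(-4) = -11
U(4) = -3·(-11) + 2·1 = 35
U(5) = -3·35 + 2·(-11) = -127
U(6) = -3·(-127) + 2·35 = 451
U(7) = -3·451 + 2·(-127) = -1607
U(8) = -3·(-1607) + 2·451 = 5723
U(9) = -3·5723 + 2·(-1607) = -20383
Sum = (-4) + 1 + (-11) + 35 + (-127) + 451 + (-1607) + 5723 + (-20383) = -15922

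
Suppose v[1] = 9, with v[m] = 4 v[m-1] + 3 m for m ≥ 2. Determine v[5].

2895

v[2] = 4·9 + 6 = 42
v[3] = 4·42 + 9 = 177
v[4] = 4·177 + 12 = 720
v[5] = 4·720 + 15 = 2895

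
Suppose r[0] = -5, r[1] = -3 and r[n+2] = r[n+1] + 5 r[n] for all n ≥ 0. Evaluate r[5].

-398

r[2] = (-3) + 5*(-5) = -28
r[3] = (-28) + 5*(-3) = -43
r[4] = (-43) + 5*(-28) = -183
r[5] = (-183) + 5*(-43) = -398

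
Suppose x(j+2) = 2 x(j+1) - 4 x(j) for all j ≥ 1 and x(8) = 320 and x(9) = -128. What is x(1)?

Rearranging, x(j-2) = (x(j) - 2 x(j-1)) / -4.
x(7) = (-128 - 2*320) / -4 = -768/-4 = 192
x(6) = (320 - 2*192) / -4 = -64/-4 = 16
x(5) = (192 - 2*16) / -4 = 160/-4 = -40
x(4) = (16 - 2*(-40)) / -4 = 96/-4 = -24
x(3) = (-40 - 2*(-24)) / -4 = 8/-4 = -2
x(2) = (-24 - 2*(-2)) / -4 = -20/-4 = 5
x(1) = (-2 - 2*5) / -4 = -12/-4 = 3

3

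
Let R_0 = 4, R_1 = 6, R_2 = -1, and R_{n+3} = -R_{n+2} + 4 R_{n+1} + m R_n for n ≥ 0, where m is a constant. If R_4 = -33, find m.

-2

R_3 = 25 + 4m
R_4 = -29 + 2m
So -29 + 2m = -33, giving m = -2.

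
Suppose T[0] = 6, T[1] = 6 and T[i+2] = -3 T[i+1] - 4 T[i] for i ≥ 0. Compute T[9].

T[2] = -3(6) - 4(6) = -42
T[3] = -3(-42) - 4(6) = 102
T[4] = -3(102) - 4(-42) = -138
T[5] = -3(-138) - 4(102) = 6
T[6] = -3(6) - 4(-138) = 534
T[7] = -3(534) - 4(6) = -1626
T[8] = -3(-1626) - 4(534) = 2742
T[9] = -3(2742) - 4(-1626) = -1722

-1722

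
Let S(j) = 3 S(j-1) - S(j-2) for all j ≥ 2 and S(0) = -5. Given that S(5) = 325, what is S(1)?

4

Let S(1) = y.
S(2) = 5 + 3y
S(3) = 15 + 8y
S(4) = 40 + 21y
S(5) = 105 + 55y
So 105 + 55y = 325, giving y = 4.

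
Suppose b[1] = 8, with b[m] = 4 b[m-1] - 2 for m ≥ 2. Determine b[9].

b[2] = 4*8 - 2 = 30
b[3] = 4*30 - 2 = 118
b[4] = 4*118 - 2 = 470
b[5] = 4*470 - 2 = 1878
b[6] = 4*1878 - 2 = 7510
b[7] = 4*7510 - 2 = 30038
b[8] = 4*30038 - 2 = 120150
b[9] = 4*120150 - 2 = 480598

480598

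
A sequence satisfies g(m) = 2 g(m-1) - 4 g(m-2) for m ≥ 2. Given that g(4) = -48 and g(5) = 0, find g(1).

6

Rearranging, g(m-2) = (g(m) - 2 g(m-1)) / -4.
g(3) = (0 - 2·(-48)) / -4 = 96/-4 = -24
g(2) = (-48 - 2·(-24)) / -4 = 0/-4 = 0
g(1) = (-24 - 2·0) / -4 = -24/-4 = 6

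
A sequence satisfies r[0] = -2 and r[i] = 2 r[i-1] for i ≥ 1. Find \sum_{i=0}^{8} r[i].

r[1] = 2(-2) = -4
r[2] = 2(-4) = -8
r[3] = 2(-8) = -16
r[4] = 2(-16) = -32
r[5] = 2(-32) = -64
r[6] = 2(-64) = -128
r[7] = 2(-128) = -256
r[8] = 2(-256) = -512
Sum = (-2) + (-4) + (-8) + (-16) + (-32) + (-64) + (-128) + (-256) + (-512) = -1022

-1022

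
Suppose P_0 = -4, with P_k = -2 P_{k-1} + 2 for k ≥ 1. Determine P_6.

-298

P_1 = -2*(-4) + 2 = 10
P_2 = -2*10 + 2 = -18
P_3 = -2*(-18) + 2 = 38
P_4 = -2*38 + 2 = -74
P_5 = -2*(-74) + 2 = 150
P_6 = -2*150 + 2 = -298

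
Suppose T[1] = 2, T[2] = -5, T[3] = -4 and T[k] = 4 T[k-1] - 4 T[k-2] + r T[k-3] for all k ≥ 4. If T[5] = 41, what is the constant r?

3

T[4] = 4 + 2r
T[5] = 32 + 3r
So 32 + 3r = 41, giving r = 3.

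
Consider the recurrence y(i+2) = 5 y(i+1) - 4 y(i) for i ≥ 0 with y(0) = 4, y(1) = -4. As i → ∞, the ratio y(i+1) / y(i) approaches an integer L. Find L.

The characteristic equation is r^2 - 5r + 4 = 0, which factors as (r - 4)(r - 1) = 0.
So the roots are 4 and 1. Since |4| > |1| and the coefficient of 4^i is non-zero, the ratio tends to 4.

4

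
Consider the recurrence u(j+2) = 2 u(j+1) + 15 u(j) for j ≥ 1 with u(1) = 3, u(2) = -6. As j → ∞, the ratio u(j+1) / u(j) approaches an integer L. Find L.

5

The characteristic equation is r^2 - 2r - 15 = 0, which factors as (r - 5)(r + 3) = 0.
So the roots are 5 and -3. Since |5| > |-3| and the coefficient of 5^j is non-zero, the ratio tends to 5.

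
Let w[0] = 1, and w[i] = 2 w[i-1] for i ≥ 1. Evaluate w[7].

128

w[1] = 2*1 = 2
w[2] = 2*2 = 4
w[3] = 2*4 = 8
w[4] = 2*8 = 16
w[5] = 2*16 = 32
w[6] = 2*32 = 64
w[7] = 2*64 = 128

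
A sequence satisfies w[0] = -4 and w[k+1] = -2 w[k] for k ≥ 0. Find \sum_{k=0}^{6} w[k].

-172

w[1] = -2(-4) = 8
w[2] = -2(8) = -16
w[3] = -2(-16) = 32
w[4] = -2(32) = -64
w[5] = -2(-64) = 128
w[6] = -2(128) = -256
Sum = (-4) + 8 + (-16) + 32 + (-64) + 128 + (-256) = -172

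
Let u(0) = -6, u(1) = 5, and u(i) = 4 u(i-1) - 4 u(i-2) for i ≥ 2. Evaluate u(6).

2880

u(2) = 4·5 - 4·(-6) = 44
u(3) = 4·44 - 4·5 = 156
u(4) = 4·156 - 4·44 = 448
u(5) = 4·448 - 4·156 = 1168
u(6) = 4·1168 - 4·448 = 2880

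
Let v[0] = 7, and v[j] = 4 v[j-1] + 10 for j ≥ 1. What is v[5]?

10578

v[1] = 4(7) + 10 = 38
v[2] = 4(38) + 10 = 162
v[3] = 4(162) + 10 = 658
v[4] = 4(658) + 10 = 2642
v[5] = 4(2642) + 10 = 10578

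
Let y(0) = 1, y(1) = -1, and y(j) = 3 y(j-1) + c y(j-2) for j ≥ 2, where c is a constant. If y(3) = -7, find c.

y(2) = -3 + c
y(3) = -9 + 2c
So -9 + 2c = -7, giving c = 1.

1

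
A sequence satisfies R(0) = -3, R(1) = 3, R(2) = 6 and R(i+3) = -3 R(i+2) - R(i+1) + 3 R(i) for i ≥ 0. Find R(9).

R(3) = -3·6 - 3 + 3·(-3) = -30
R(4) = -3·(-30) - 6 + 3·3 = 93
R(5) = -3·93 - (-30) + 3·6 = -231
R(6) = -3·(-231) - 93 + 3·(-30) = 510
R(7) = -3·510 - (-231) + 3·93 = -1020
R(8) = -3·(-1020) - 510 + 3·(-231) = 1857
R(9) = -3·1857 - (-1020) + 3·510 = -3021

-3021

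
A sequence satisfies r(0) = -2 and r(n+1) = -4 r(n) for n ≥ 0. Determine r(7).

32768

r(1) = -4·(-2) = 8
r(2) = -4·8 = -32
r(3) = -4·(-32) = 128
r(4) = -4·128 = -512
r(5) = -4·(-512) = 2048
r(6) = -4·2048 = -8192
r(7) = -4·(-8192) = 32768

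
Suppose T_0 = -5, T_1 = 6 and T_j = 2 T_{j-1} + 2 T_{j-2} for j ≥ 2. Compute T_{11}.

T_2 = 2*6 + 2*(-5) = 2
T_3 = 2*2 + 2*6 = 16
T_4 = 2*16 + 2*2 = 36
T_5 = 2*36 + 2*16 = 104
T_6 = 2*104 + 2*36 = 280
T_7 = 2*280 + 2*104 = 768
T_8 = 2*768 + 2*280 = 2096
T_9 = 2*2096 + 2*768 = 5728
T_{10} = 2*5728 + 2*2096 = 15648
T_{11} = 2*15648 + 2*5728 = 42752

42752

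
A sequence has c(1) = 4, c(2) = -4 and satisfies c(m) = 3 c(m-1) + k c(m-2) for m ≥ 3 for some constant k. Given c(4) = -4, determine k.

4

c(3) = -12 + 4k
c(4) = -36 + 8k
So -36 + 8k = -4, giving k = 4.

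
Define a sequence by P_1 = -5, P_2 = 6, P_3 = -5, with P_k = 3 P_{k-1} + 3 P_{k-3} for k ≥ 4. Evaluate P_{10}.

P_4 = 3·(-5) + 3·(-5) = -30
P_5 = 3·(-30) + 3·6 = -72
P_6 = 3·(-72) + 3·(-5) = -231
P_7 = 3·(-231) + 3·(-30) = -783
P_8 = 3·(-783) + 3·(-72) = -2565
P_9 = 3·(-2565) + 3·(-231) = -8388
P_{10} = 3·(-8388) + 3·(-783) = -27513

-27513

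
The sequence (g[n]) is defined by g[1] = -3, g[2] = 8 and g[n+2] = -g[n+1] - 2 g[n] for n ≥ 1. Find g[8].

26

g[3] = -8 - 2*(-3) = -2
g[4] = -(-2) - 2*8 = -14
g[5] = -(-14) - 2*(-2) = 18
g[6] = -18 - 2*(-14) = 10
g[7] = -10 - 2*18 = -46
g[8] = -(-46) - 2*10 = 26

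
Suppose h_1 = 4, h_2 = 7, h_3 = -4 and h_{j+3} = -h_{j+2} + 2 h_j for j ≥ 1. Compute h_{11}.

-118

h_4 = -(-4) + 2*4 = 12
h_5 = -12 + 2*7 = 2
h_6 = -2 + 2*(-4) = -10
h_7 = -(-10) + 2*12 = 34
h_8 = -34 + 2*2 = -30
h_9 = -(-30) + 2*(-10) = 10
h_{10} = -10 + 2*34 = 58
h_{11} = -58 + 2*(-30) = -118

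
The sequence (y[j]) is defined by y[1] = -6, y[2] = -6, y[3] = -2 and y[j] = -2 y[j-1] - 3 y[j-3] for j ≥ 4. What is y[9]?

y[4] = -2*(-2) - 3*(-6) = 22
y[5] = -2*22 - 3*(-6) = -26
y[6] = -2*(-26) - 3*(-2) = 58
y[7] = -2*58 - 3*22 = -182
y[8] = -2*(-182) - 3*(-26) = 442
y[9] = -2*442 - 3*58 = -1058

-1058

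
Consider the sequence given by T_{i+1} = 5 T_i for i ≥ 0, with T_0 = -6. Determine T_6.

T_1 = 5(-6) = -30
T_2 = 5(-30) = -150
T_3 = 5(-150) = -750
T_4 = 5(-750) = -3750
T_5 = 5(-3750) = -18750
T_6 = 5(-18750) = -93750

-93750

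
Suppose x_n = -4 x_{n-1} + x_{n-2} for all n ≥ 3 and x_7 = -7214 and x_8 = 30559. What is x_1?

6

Rearranging, x_{n-2} = x_n + 4 x_{n-1}.
x_6 = 30559 + 4·(-7214) = 1703
x_5 = -7214 + 4·1703 = -402
x_4 = 1703 + 4·(-402) = 95
x_3 = -402 + 4·95 = -22
x_2 = 95 + 4·(-22) = 7
x_1 = -22 + 4·7 = 6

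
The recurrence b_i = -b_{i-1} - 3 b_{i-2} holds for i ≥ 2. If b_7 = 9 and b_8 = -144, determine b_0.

1

Rearranging, b_{i-2} = (b_i + b_{i-1}) / -3.
b_6 = (-144 + 9) / -3 = -135/-3 = 45
b_5 = (9 + 45) / -3 = 54/-3 = -18
b_4 = (45 + (-18)) / -3 = 27/-3 = -9
b_3 = (-18 + (-9)) / -3 = -27/-3 = 9
b_2 = (-9 + 9) / -3 = 0/-3 = 0
b_1 = (9 + 0) / -3 = 9/-3 = -3
b_0 = (0 + (-3)) / -3 = -3/-3 = 1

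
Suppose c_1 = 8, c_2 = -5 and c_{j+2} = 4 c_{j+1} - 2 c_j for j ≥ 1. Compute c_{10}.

-215888

c_3 = 4*(-5) - 2*8 = -36
c_4 = 4*(-36) - 2*(-5) = -134
c_5 = 4*(-134) - 2*(-36) = -464
c_6 = 4*(-464) - 2*(-134) = -1588
c_7 = 4*(-1588) - 2*(-464) = -5424
c_8 = 4*(-5424) - 2*(-1588) = -18520
c_9 = 4*(-18520) - 2*(-5424) = -63232
c_{10} = 4*(-63232) - 2*(-18520) = -215888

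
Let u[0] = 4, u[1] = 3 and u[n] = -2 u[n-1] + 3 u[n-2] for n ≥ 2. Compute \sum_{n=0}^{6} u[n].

163

u[2] = -2·3 + 3·4 = 6
u[3] = -2·6 + 3·3 = -3
u[4] = -2·(-3) + 3·6 = 24
u[5] = -2·24 + 3·(-3) = -57
u[6] = -2·(-57) + 3·24 = 186
Sum = 4 + 3 + 6 + (-3) + 24 + (-57) + 186 = 163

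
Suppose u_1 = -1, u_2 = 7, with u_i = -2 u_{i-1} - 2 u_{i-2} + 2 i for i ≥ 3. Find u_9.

u_3 = -2*7 - 2*(-1) + 6 = -6
u_4 = -2*(-6) - 2*7 + 8 = 6
u_5 = -2*6 - 2*(-6) + 10 = 10
u_6 = -2*10 - 2*6 + 12 = -20
u_7 = -2*(-20) - 2*10 + 14 = 34
u_8 = -2*34 - 2*(-20) + 16 = -12
u_9 = -2*(-12) - 2*34 + 18 = -26

-26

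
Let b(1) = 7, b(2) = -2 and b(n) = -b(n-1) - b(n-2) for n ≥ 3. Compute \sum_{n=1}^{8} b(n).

5

b(3) = -(-2) - 7 = -5
b(4) = -(-5) - (-2) = 7
b(5) = -7 - (-5) = -2
b(6) = -(-2) - 7 = -5
b(7) = -(-5) - (-2) = 7
b(8) = -7 - (-5) = -2
Sum = 7 + (-2) + (-5) + 7 + (-2) + (-5) + 7 + (-2) = 5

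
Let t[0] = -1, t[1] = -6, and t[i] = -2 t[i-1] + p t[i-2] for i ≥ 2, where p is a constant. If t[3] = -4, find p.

t[2] = 12 - p
t[3] = -24 - 4p
So -24 - 4p = -4, giving p = -5.

-5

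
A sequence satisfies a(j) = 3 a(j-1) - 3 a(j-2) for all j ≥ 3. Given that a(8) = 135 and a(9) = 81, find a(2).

Rearranging, a(j-2) = (a(j) - 3 a(j-1)) / -3.
a(7) = (81 - 3*135) / -3 = -324/-3 = 108
a(6) = (135 - 3*108) / -3 = -189/-3 = 63
a(5) = (108 - 3*63) / -3 = -81/-3 = 27
a(4) = (63 - 3*27) / -3 = -18/-3 = 6
a(3) = (27 - 3*6) / -3 = 9/-3 = -3
a(2) = (6 - 3*(-3)) / -3 = 15/-3 = -5

-5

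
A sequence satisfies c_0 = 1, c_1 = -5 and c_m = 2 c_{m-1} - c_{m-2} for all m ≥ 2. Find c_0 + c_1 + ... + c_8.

-207

c_2 = 2(-5) - 1 = -11
c_3 = 2(-11) - (-5) = -17
c_4 = 2(-17) - (-11) = -23
c_5 = 2(-23) - (-17) = -29
c_6 = 2(-29) - (-23) = -35
c_7 = 2(-35) - (-29) = -41
c_8 = 2(-41) - (-35) = -47
Sum = 1 + (-5) + (-11) + (-17) + (-23) + (-29) + (-35) + (-41) + (-47) = -207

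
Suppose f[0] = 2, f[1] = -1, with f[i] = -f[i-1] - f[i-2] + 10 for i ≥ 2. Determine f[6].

2

f[2] = -(-1) - 2 + 10 = 9
f[3] = -9 - (-1) + 10 = 2
f[4] = -2 - 9 + 10 = -1
f[5] = -(-1) - 2 + 10 = 9
f[6] = -9 - (-1) + 10 = 2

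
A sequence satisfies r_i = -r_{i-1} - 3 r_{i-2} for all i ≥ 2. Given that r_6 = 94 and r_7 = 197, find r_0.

6

Rearranging, r_{i-2} = (r_i + r_{i-1}) / -3.
r_5 = (197 + 94) / -3 = 291/-3 = -97
r_4 = (94 + (-97)) / -3 = -3/-3 = 1
r_3 = (-97 + 1) / -3 = -96/-3 = 32
r_2 = (1 + 32) / -3 = 33/-3 = -11
r_1 = (32 + (-11)) / -3 = 21/-3 = -7
r_0 = (-11 + (-7)) / -3 = -18/-3 = 6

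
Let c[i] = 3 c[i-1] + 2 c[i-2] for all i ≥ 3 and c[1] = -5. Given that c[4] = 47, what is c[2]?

7

Let c[2] = z.
c[3] = -10 + 3z
c[4] = -30 + 11z
So -30 + 11z = 47, giving z = 7.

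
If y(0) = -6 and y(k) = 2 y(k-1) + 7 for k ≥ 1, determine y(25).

The fixed point is 7/(1 - 2) = -7, so y(k) + 7 = 2(y(k-1) + 7).
Hence y(k) = 1·2^k - 7.
y(25) = 1·2^{25} - 7 = 1·33554432 - 7 = 33554425.

33554425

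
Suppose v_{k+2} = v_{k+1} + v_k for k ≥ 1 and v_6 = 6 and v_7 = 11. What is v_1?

Rearranging, v_{k-2} = v_k - v_{k-1}.
v_5 = 11 - 6 = 5
v_4 = 6 - 5 = 1
v_3 = 5 - 1 = 4
v_2 = 1 - 4 = -3
v_1 = 4 - (-3) = 7

7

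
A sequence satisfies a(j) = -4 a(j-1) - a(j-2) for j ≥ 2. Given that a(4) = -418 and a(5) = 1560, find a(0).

Rearranging, a(j-2) = -(a(j) + 4 a(j-1)).
a(3) = -(1560 + 4*(-418)) = 112
a(2) = -(-418 + 4*112) = -30
a(1) = -(112 + 4*(-30)) = 8
a(0) = -(-30 + 4*8) = -2

-2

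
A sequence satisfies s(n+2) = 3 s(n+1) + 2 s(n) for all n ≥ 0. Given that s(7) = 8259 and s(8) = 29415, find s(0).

Rearranging, s(n-2) = (s(n) - 3 s(n-1)) / 2.
s(6) = (29415 - 3(8259)) / 2 = 4638/2 = 2319
s(5) = (8259 - 3(2319)) / 2 = 1302/2 = 651
s(4) = (2319 - 3(651)) / 2 = 366/2 = 183
s(3) = (651 - 3(183)) / 2 = 102/2 = 51
s(2) = (183 - 3(51)) / 2 = 30/2 = 15
s(1) = (51 - 3(15)) / 2 = 6/2 = 3
s(0) = (15 - 3(3)) / 2 = 6/2 = 3

3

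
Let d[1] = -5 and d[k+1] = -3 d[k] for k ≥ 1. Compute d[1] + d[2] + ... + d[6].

d[2] = -3*(-5) = 15
d[3] = -3*15 = -45
d[4] = -3*(-45) = 135
d[5] = -3*135 = -405
d[6] = -3*(-405) = 1215
Sum = (-5) + 15 + (-45) + 135 + (-405) + 1215 = 910

910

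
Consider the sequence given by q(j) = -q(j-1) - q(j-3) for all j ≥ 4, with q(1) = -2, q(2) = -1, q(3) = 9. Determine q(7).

q(4) = -9 - (-2) = -7
q(5) = -(-7) - (-1) = 8
q(6) = -8 - 9 = -17
q(7) = -(-17) - (-7) = 24

24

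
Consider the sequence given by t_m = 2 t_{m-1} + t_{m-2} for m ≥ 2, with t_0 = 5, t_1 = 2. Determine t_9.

4010

t_2 = 2·2 + 5 = 9
t_3 = 2·9 + 2 = 20
t_4 = 2·20 + 9 = 49
t_5 = 2·49 + 20 = 118
t_6 = 2·118 + 49 = 285
t_7 = 2·285 + 118 = 688
t_8 = 2·688 + 285 = 1661
t_9 = 2·1661 + 688 = 4010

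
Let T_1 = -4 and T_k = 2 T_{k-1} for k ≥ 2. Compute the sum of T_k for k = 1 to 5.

-124

T_2 = 2·(-4) = -8
T_3 = 2·(-8) = -16
T_4 = 2·(-16) = -32
T_5 = 2·(-32) = -64
Sum = (-4) + (-8) + (-16) + (-32) + (-64) = -124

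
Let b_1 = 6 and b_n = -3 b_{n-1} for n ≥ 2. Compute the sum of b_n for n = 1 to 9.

29526

b_2 = -3*6 = -18
b_3 = -3*(-18) = 54
b_4 = -3*54 = -162
b_5 = -3*(-162) = 486
b_6 = -3*486 = -1458
b_7 = -3*(-1458) = 4374
b_8 = -3*4374 = -13122
b_9 = -3*(-13122) = 39366
Sum = 6 + (-18) + 54 + (-162) + 486 + (-1458) + 4374 + (-13122) + 39366 = 29526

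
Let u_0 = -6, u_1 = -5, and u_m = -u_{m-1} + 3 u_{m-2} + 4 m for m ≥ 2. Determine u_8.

u_2 = -(-5) + 3*(-6) + 8 = -5
u_3 = -(-5) + 3*(-5) + 12 = 2
u_4 = -2 + 3*(-5) + 16 = -1
u_5 = -(-1) + 3*2 + 20 = 27
u_6 = -27 + 3*(-1) + 24 = -6
u_7 = -(-6) + 3*27 + 28 = 115
u_8 = -115 + 3*(-6) + 32 = -101

-101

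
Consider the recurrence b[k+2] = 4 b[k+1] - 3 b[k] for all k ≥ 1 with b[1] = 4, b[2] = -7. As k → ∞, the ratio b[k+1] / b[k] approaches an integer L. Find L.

The characteristic equation is r^2 - 4r + 3 = 0, which factors as (r - 3)(r - 1) = 0.
So the roots are 3 and 1. Since |3| > |1| and the coefficient of 3^k is non-zero, the ratio tends to 3.

3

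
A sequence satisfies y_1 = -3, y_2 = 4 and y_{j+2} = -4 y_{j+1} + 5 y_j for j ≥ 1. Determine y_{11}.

y_3 = -4·4 + 5·(-3) = -31
y_4 = -4·(-31) + 5·4 = 144
y_5 = -4·144 + 5·(-31) = -731
y_6 = -4·(-731) + 5·144 = 3644
y_7 = -4·3644 + 5·(-731) = -18231
y_8 = -4·(-18231) + 5·3644 = 91144
y_9 = -4·91144 + 5·(-18231) = -455731
y_{10} = -4·(-455731) + 5·91144 = 2278644
y_{11} = -4·2278644 + 5·(-455731) = -11393231

-11393231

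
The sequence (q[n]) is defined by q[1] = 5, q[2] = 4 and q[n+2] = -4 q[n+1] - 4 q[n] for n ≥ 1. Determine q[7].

-2368

q[3] = -4(4) - 4(5) = -36
q[4] = -4(-36) - 4(4) = 128
q[5] = -4(128) - 4(-36) = -368
q[6] = -4(-368) - 4(128) = 960
q[7] = -4(960) - 4(-368) = -2368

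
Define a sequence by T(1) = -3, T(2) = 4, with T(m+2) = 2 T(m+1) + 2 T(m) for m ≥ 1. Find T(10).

4416

T(3) = 2(4) + 2(-3) = 2
T(4) = 2(2) + 2(4) = 12
T(5) = 2(12) + 2(2) = 28
T(6) = 2(28) + 2(12) = 80
T(7) = 2(80) + 2(28) = 216
T(8) = 2(216) + 2(80) = 592
T(9) = 2(592) + 2(216) = 1616
T(10) = 2(1616) + 2(592) = 4416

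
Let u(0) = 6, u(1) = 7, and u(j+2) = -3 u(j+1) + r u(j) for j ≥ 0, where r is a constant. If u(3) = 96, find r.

-3

u(2) = -21 + 6r
u(3) = 63 - 11r
So 63 - 11r = 96, giving r = -3.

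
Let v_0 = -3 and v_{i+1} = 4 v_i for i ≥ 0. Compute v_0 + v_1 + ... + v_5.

v_1 = 4·(-3) = -12
v_2 = 4·(-12) = -48
v_3 = 4·(-48) = -192
v_4 = 4·(-192) = -768
v_5 = 4·(-768) = -3072
Sum = (-3) + (-12) + (-48) + (-192) + (-768) + (-3072) = -4095

-4095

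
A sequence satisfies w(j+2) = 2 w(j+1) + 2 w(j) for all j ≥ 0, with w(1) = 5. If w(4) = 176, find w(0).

Let w(0) = x.
w(2) = 10 + 2x
w(3) = 30 + 4x
w(4) = 80 + 12x
So 80 + 12x = 176, giving x = 8.

8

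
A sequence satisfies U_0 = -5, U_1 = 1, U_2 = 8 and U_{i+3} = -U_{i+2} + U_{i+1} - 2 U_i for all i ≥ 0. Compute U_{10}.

291

U_3 = -8 + 1 - 2*(-5) = 3
U_4 = -3 + 8 - 2*1 = 3
U_5 = -3 + 3 - 2*8 = -16
U_6 = -(-16) + 3 - 2*3 = 13
U_7 = -13 + (-16) - 2*3 = -35
U_8 = -(-35) + 13 - 2*(-16) = 80
U_9 = -80 + (-35) - 2*13 = -141
U_{10} = -(-141) + 80 - 2*(-35) = 291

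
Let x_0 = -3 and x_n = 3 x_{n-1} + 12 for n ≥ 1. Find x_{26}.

7625597484981

The fixed point is 12/(1 - 3) = -6, so x_n + 6 = 3(x_{n-1} + 6).
Hence x_n = 3·3^n - 6.
x_{26} = 3·3^{26} - 6 = 3·2541865828329 - 6 = 7625597484981.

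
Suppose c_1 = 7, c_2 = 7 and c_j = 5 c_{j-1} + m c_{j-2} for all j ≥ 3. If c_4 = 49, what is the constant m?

-3

c_3 = 35 + 7m
c_4 = 175 + 42m
So 175 + 42m = 49, giving m = -3.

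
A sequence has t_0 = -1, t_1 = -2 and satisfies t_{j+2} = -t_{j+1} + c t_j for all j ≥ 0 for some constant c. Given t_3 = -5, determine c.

3

t_2 = 2 - c
t_3 = -2 - c
So -2 - c = -5, giving c = 3.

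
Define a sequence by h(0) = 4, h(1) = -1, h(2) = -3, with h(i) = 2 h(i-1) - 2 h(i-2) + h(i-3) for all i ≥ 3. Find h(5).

h(3) = 2*(-3) - 2*(-1) + 4 = 0
h(4) = 2*0 - 2*(-3) + (-1) = 5
h(5) = 2*5 - 2*0 + (-3) = 7

7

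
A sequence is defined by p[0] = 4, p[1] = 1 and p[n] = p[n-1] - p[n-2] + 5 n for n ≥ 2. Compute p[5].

p[2] = 1 - 4 + 10 = 7
p[3] = 7 - 1 + 15 = 21
p[4] = 21 - 7 + 20 = 34
p[5] = 34 - 21 + 25 = 38

38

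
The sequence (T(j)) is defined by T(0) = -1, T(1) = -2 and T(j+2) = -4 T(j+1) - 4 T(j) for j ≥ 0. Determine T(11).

-43008

T(2) = -4*(-2) - 4*(-1) = 12
T(3) = -4*12 - 4*(-2) = -40
T(4) = -4*(-40) - 4*12 = 112
T(5) = -4*112 - 4*(-40) = -288
T(6) = -4*(-288) - 4*112 = 704
T(7) = -4*704 - 4*(-288) = -1664
T(8) = -4*(-1664) - 4*704 = 3840
T(9) = -4*3840 - 4*(-1664) = -8704
T(10) = -4*(-8704) - 4*3840 = 19456
T(11) = -4*19456 - 4*(-8704) = -43008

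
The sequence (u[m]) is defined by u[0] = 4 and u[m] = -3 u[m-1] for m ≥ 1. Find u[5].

u[1] = -3*4 = -12
u[2] = -3*(-12) = 36
u[3] = -3*36 = -108
u[4] = -3*(-108) = 324
u[5] = -3*324 = -972

-972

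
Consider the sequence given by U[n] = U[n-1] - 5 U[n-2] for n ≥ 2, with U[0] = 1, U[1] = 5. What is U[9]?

U[2] = 5 - 5(1) = 0
U[3] = 0 - 5(5) = -25
U[4] = (-25) - 5(0) = -25
U[5] = (-25) - 5(-25) = 100
U[6] = 100 - 5(-25) = 225
U[7] = 225 - 5(100) = -275
U[8] = (-275) - 5(225) = -1400
U[9] = (-1400) - 5(-275) = -25

-25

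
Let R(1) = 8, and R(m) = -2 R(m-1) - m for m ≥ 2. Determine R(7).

R(2) = -2·8 - 2 = -18
R(3) = -2·(-18) - 3 = 33
R(4) = -2·33 - 4 = -70
R(5) = -2·(-70) - 5 = 135
R(6) = -2·135 - 6 = -276
R(7) = -2·(-276) - 7 = 545

545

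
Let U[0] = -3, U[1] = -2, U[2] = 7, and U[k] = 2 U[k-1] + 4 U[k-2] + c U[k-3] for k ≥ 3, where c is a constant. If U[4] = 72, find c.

-4

U[3] = 6 - 3c
U[4] = 40 - 8c
So 40 - 8c = 72, giving c = -4.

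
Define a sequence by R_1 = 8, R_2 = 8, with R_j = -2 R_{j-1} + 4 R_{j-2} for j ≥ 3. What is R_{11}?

53248

R_3 = -2(8) + 4(8) = 16
R_4 = -2(16) + 4(8) = 0
R_5 = -2(0) + 4(16) = 64
R_6 = -2(64) + 4(0) = -128
R_7 = -2(-128) + 4(64) = 512
R_8 = -2(512) + 4(-128) = -1536
R_9 = -2(-1536) + 4(512) = 5120
R_{10} = -2(5120) + 4(-1536) = -16384
R_{11} = -2(-16384) + 4(5120) = 53248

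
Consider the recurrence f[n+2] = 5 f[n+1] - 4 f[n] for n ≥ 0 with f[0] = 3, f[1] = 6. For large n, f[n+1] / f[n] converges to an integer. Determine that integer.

The characteristic equation is r^2 - 5r + 4 = 0, which factors as (r - 4)(r - 1) = 0.
So the roots are 4 and 1. Since |4| > |1| and the coefficient of 4^n is non-zero, the ratio tends to 4.

4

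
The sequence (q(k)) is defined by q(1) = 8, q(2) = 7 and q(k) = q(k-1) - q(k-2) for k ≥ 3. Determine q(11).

-7

q(3) = 7 - 8 = -1
q(4) = (-1) - 7 = -8
q(5) = (-8) - (-1) = -7
q(6) = (-7) - (-8) = 1
q(7) = 1 - (-7) = 8
q(8) = 8 - 1 = 7
q(9) = 7 - 8 = -1
q(10) = (-1) - 7 = -8
q(11) = (-8) - (-1) = -7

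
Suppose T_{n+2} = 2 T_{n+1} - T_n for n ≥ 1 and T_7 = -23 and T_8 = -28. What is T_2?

Rearranging, T_{n-2} = -(T_n - 2 T_{n-1}).
T_6 = -(-28 - 2·(-23)) = -18
T_5 = -(-23 - 2·(-18)) = -13
T_4 = -(-18 - 2·(-13)) = -8
T_3 = -(-13 - 2·(-8)) = -3
T_2 = -(-8 - 2·(-3)) = 2

2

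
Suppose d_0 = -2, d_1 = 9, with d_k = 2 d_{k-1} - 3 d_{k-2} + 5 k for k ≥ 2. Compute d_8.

d_2 = 2·9 - 3·(-2) + 10 = 34
d_3 = 2·34 - 3·9 + 15 = 56
d_4 = 2·56 - 3·34 + 20 = 30
d_5 = 2·30 - 3·56 + 25 = -83
d_6 = 2·(-83) - 3·30 + 30 = -226
d_7 = 2·(-226) - 3·(-83) + 35 = -168
d_8 = 2·(-168) - 3·(-226) + 40 = 382

382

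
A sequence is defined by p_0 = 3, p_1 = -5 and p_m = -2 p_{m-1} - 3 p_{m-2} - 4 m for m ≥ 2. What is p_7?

-167

p_2 = -2·(-5) - 3·3 - 8 = -7
p_3 = -2·(-7) - 3·(-5) - 12 = 17
p_4 = -2·17 - 3·(-7) - 16 = -29
p_5 = -2·(-29) - 3·17 - 20 = -13
p_6 = -2·(-13) - 3·(-29) - 24 = 89
p_7 = -2·89 - 3·(-13) - 28 = -167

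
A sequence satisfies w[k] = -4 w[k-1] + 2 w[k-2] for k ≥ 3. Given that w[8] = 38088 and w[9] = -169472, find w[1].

Rearranging, w[k-2] = (w[k] + 4 w[k-1]) / 2.
w[7] = (-169472 + 4(38088)) / 2 = -17120/2 = -8560
w[6] = (38088 + 4(-8560)) / 2 = 3848/2 = 1924
w[5] = (-8560 + 4(1924)) / 2 = -864/2 = -432
w[4] = (1924 + 4(-432)) / 2 = 196/2 = 98
w[3] = (-432 + 4(98)) / 2 = -40/2 = -20
w[2] = (98 + 4(-20)) / 2 = 18/2 = 9
w[1] = (-20 + 4(9)) / 2 = 16/2 = 8

8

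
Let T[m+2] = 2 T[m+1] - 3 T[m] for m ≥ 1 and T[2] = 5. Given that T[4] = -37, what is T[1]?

Let T[1] = y.
T[3] = 10 - 3y
T[4] = 5 - 6y
So 5 - 6y = -37, giving y = 7.

7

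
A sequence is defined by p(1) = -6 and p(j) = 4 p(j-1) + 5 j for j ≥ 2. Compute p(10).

p(2) = 4(-6) + 10 = -14
p(3) = 4(-14) + 15 = -41
p(4) = 4(-41) + 20 = -144
p(5) = 4(-144) + 25 = -551
p(6) = 4(-551) + 30 = -2174
p(7) = 4(-2174) + 35 = -8661
p(8) = 4(-8661) + 40 = -34604
p(9) = 4(-34604) + 45 = -138371
p(10) = 4(-138371) + 50 = -553434

-553434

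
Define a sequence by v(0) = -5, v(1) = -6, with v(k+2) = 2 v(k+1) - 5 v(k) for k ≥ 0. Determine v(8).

v(2) = 2*(-6) - 5*(-5) = 13
v(3) = 2*13 - 5*(-6) = 56
v(4) = 2*56 - 5*13 = 47
v(5) = 2*47 - 5*56 = -186
v(6) = 2*(-186) - 5*47 = -607
v(7) = 2*(-607) - 5*(-186) = -284
v(8) = 2*(-284) - 5*(-607) = 2467

2467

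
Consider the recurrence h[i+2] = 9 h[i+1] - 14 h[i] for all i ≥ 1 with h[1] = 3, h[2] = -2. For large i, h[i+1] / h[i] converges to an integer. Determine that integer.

7

The characteristic equation is r^2 - 9r + 14 = 0, which factors as (r - 7)(r - 2) = 0.
So the roots are 7 and 2. Since |7| > |2| and the coefficient of 7^i is non-zero, the ratio tends to 7.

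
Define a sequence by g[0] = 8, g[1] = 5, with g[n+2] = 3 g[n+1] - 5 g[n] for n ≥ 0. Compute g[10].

-23575

g[2] = 3(5) - 5(8) = -25
g[3] = 3(-25) - 5(5) = -100
g[4] = 3(-100) - 5(-25) = -175
g[5] = 3(-175) - 5(-100) = -25
g[6] = 3(-25) - 5(-175) = 800
g[7] = 3(800) - 5(-25) = 2525
g[8] = 3(2525) - 5(800) = 3575
g[9] = 3(3575) - 5(2525) = -1900
g[10] = 3(-1900) - 5(3575) = -23575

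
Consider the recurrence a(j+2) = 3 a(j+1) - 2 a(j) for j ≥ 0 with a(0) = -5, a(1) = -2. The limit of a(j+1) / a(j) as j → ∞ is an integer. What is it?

2

The characteristic equation is r^2 - 3r + 2 = 0, which factors as (r - 2)(r - 1) = 0.
So the roots are 2 and 1. Since |2| > |1| and the coefficient of 2^j is non-zero, the ratio tends to 2.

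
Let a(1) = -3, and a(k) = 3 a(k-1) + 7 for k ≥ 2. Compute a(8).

1090

a(2) = 3·(-3) + 7 = -2
a(3) = 3·(-2) + 7 = 1
a(4) = 3·1 + 7 = 10
a(5) = 3·10 + 7 = 37
a(6) = 3·37 + 7 = 118
a(7) = 3·118 + 7 = 361
a(8) = 3·361 + 7 = 1090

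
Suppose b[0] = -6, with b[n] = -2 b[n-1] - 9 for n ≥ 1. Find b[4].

-51

b[1] = -2*(-6) - 9 = 3
b[2] = -2*3 - 9 = -15
b[3] = -2*(-15) - 9 = 21
b[4] = -2*21 - 9 = -51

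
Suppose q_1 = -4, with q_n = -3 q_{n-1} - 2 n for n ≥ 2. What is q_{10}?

61504

q_2 = -3·(-4) - 4 = 8
q_3 = -3·8 - 6 = -30
q_4 = -3·(-30) - 8 = 82
q_5 = -3·82 - 10 = -256
q_6 = -3·(-256) - 12 = 756
q_7 = -3·756 - 14 = -2282
q_8 = -3·(-2282) - 16 = 6830
q_9 = -3·6830 - 18 = -20508
q_{10} = -3·(-20508) - 20 = 61504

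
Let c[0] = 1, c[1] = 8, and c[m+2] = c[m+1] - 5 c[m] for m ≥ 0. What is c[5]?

133

c[2] = 8 - 5·1 = 3
c[3] = 3 - 5·8 = -37
c[4] = (-37) - 5·3 = -52
c[5] = (-52) - 5·(-37) = 133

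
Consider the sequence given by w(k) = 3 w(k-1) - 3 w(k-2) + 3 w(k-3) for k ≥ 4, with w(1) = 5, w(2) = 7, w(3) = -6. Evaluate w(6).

w(4) = 3(-6) - 3(7) + 3(5) = -24
w(5) = 3(-24) - 3(-6) + 3(7) = -33
w(6) = 3(-33) - 3(-24) + 3(-6) = -45

-45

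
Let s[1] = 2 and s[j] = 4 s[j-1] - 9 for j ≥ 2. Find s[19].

The fixed point is -9/(1 - 4) = 3, so s[j] - 3 = 4(s[j-1] - 3).
Hence s[j] = -1·4^{j-1} + 3.
s[19] = -1·4^{18} + 3 = -1·68719476736 + 3 = -68719476733.

-68719476733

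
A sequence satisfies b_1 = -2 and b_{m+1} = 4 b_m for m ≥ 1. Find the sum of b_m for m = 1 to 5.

b_2 = 4·(-2) = -8
b_3 = 4·(-8) = -32
b_4 = 4·(-32) = -128
b_5 = 4·(-128) = -512
Sum = (-2) + (-8) + (-32) + (-128) + (-512) = -682

-682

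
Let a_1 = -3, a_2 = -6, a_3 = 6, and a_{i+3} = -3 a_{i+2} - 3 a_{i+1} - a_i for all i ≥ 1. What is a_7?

-84

a_4 = -3*6 - 3*(-6) - (-3) = 3
a_5 = -3*3 - 3*6 - (-6) = -21
a_6 = -3*(-21) - 3*3 - 6 = 48
a_7 = -3*48 - 3*(-21) - 3 = -84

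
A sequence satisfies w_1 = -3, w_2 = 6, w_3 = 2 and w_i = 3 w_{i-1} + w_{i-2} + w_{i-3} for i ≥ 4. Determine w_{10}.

w_4 = 3*2 + 6 + (-3) = 9
w_5 = 3*9 + 2 + 6 = 35
w_6 = 3*35 + 9 + 2 = 116
w_7 = 3*116 + 35 + 9 = 392
w_8 = 3*392 + 116 + 35 = 1327
w_9 = 3*1327 + 392 + 116 = 4489
w_{10} = 3*4489 + 1327 + 392 = 15186

15186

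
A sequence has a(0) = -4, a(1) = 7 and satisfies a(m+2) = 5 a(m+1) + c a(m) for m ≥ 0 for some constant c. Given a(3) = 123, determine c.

a(2) = 35 - 4c
a(3) = 175 - 13c
So 175 - 13c = 123, giving c = 4.

4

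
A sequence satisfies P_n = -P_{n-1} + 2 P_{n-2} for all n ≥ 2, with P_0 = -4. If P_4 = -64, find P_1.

8

Let P_1 = z.
P_2 = -8 - z
P_3 = 8 + 3z
P_4 = -24 - 5z
So -24 - 5z = -64, giving z = 8.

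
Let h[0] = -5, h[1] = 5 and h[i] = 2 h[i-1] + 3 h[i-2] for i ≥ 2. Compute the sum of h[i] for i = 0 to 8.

h[2] = 2(5) + 3(-5) = -5
h[3] = 2(-5) + 3(5) = 5
h[4] = 2(5) + 3(-5) = -5
h[5] = 2(-5) + 3(5) = 5
h[6] = 2(5) + 3(-5) = -5
h[7] = 2(-5) + 3(5) = 5
h[8] = 2(5) + 3(-5) = -5
Sum = (-5) + 5 + (-5) + 5 + (-5) + 5 + (-5) + 5 + (-5) = -5

-5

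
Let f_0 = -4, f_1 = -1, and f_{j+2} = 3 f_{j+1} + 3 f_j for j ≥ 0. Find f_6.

f_2 = 3·(-1) + 3·(-4) = -15
f_3 = 3·(-15) + 3·(-1) = -48
f_4 = 3·(-48) + 3·(-15) = -189
f_5 = 3·(-189) + 3·(-48) = -711
f_6 = 3·(-711) + 3·(-189) = -2700

-2700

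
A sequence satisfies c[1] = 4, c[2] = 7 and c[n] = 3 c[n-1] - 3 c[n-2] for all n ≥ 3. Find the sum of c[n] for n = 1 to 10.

c[3] = 3·7 - 3·4 = 9
c[4] = 3·9 - 3·7 = 6
c[5] = 3·6 - 3·9 = -9
c[6] = 3·(-9) - 3·6 = -45
c[7] = 3·(-45) - 3·(-9) = -108
c[8] = 3·(-108) - 3·(-45) = -189
c[9] = 3·(-189) - 3·(-108) = -243
c[10] = 3·(-243) - 3·(-189) = -162
Sum = 4 + 7 + 9 + 6 + (-9) + (-45) + (-108) + (-189) + (-243) + (-162) = -730

-730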